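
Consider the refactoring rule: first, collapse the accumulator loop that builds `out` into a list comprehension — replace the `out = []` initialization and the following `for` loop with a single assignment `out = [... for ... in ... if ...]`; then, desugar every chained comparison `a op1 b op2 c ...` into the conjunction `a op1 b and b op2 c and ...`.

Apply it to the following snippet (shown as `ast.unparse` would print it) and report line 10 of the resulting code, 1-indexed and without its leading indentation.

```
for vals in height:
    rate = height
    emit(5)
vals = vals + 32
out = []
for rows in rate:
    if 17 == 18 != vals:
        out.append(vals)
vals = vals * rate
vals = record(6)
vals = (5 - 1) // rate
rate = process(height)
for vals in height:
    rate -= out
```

for vals in height:

Transformed code:
for vals in height:
    rate = height
    emit(5)
vals = vals + 32
out = [vals for rows in rate if 17 == 18 and 18 != vals]
vals = vals * rate
vals = record(6)
vals = (5 - 1) // rate
rate = process(height)
for vals in height:
    rate -= out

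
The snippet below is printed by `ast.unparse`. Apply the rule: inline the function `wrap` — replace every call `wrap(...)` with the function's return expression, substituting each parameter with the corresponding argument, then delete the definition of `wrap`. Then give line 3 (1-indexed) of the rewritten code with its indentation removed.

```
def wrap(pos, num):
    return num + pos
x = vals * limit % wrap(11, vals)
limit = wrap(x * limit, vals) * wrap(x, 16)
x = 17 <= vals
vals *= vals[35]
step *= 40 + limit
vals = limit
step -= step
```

Transformed code:
x = vals * limit % (vals + 11)
limit = (vals + x * limit) * (16 + x)
x = 17 <= vals
vals *= vals[35]
step *= 40 + limit
vals = limit
step -= step

x = 17 <= vals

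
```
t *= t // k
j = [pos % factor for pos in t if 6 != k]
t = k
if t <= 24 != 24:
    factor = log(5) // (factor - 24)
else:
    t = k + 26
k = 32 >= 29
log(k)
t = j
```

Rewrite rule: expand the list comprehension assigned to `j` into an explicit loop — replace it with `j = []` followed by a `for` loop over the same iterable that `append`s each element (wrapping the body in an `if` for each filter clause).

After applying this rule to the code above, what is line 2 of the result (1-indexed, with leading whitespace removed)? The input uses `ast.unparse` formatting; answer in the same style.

Transformed code:
t *= t // k
j = []
for pos in t:
    if 6 != k:
        j.append(pos % factor)
t = k
if t <= 24 != 24:
    factor = log(5) // (factor - 24)
else:
    t = k + 26
k = 32 >= 29
log(k)
t = j

j = []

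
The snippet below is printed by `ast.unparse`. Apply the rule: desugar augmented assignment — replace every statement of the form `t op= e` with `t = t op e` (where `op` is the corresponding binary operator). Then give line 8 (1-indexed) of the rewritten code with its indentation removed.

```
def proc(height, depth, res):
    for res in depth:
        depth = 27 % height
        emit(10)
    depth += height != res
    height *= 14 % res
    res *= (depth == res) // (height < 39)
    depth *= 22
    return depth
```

Transformed code:
def proc(height, depth, res):
    for res in depth:
        depth = 27 % height
        emit(10)
    depth = depth + (height != res)
    height = height * (14 % res)
    res = res * ((depth == res) // (height < 39))
    depth = depth * 22
    return depth

depth = depth * 22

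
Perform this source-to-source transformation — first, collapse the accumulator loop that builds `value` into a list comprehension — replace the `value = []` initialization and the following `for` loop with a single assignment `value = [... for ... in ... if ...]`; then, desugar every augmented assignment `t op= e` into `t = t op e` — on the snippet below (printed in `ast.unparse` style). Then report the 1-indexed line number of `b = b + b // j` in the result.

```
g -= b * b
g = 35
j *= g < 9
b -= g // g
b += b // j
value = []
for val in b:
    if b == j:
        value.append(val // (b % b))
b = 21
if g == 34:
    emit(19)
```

5

Transformed code:
g = g - b * b
g = 35
j = j * (g < 9)
b = b - g // g
b = b + b // j
value = [val // (b % b) for val in b if b == j]
b = 21
if g == 34:
    emit(19)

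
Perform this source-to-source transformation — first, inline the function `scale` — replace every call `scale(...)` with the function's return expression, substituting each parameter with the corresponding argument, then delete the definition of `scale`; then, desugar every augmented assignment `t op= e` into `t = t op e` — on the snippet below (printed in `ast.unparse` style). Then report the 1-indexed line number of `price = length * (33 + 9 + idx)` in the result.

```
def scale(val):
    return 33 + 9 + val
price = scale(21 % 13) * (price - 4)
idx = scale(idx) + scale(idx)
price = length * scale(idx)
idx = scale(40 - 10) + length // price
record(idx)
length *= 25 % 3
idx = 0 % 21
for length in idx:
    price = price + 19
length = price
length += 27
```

3

Transformed code:
price = (33 + 9 + 21 % 13) * (price - 4)
idx = 33 + 9 + idx + (33 + 9 + idx)
price = length * (33 + 9 + idx)
idx = 33 + 9 + (40 - 10) + length // price
record(idx)
length = length * (25 % 3)
idx = 0 % 21
for length in idx:
    price = price + 19
length = price
length = length + 27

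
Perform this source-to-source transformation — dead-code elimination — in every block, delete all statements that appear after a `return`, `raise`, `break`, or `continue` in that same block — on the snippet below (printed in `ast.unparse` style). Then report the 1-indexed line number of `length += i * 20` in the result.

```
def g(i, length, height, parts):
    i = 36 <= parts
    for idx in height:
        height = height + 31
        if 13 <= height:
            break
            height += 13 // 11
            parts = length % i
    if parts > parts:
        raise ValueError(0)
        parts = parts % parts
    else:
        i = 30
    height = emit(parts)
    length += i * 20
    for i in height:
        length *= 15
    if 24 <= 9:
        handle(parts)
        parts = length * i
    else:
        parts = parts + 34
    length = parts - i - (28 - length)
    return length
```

Transformed code:
def g(i, length, height, parts):
    i = 36 <= parts
    for idx in height:
        height = height + 31
        if 13 <= height:
            break
    if parts > parts:
        raise ValueError(0)
    else:
        i = 30
    height = emit(parts)
    length += i * 20
    for i in height:
        length *= 15
    if 24 <= 9:
        handle(parts)
        parts = length * i
    else:
        parts = parts + 34
    length = parts - i - (28 - length)
    return length

12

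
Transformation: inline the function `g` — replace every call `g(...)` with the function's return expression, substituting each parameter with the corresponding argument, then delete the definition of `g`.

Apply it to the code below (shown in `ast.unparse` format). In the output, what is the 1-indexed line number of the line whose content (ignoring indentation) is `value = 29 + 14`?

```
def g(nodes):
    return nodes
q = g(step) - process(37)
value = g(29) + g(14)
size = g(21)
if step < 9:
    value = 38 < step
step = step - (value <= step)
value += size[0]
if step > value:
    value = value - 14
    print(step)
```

2

Transformed code:
q = step - process(37)
value = 29 + 14
size = 21
if step < 9:
    value = 38 < step
step = step - (value <= step)
value += size[0]
if step > value:
    value = value - 14
    print(step)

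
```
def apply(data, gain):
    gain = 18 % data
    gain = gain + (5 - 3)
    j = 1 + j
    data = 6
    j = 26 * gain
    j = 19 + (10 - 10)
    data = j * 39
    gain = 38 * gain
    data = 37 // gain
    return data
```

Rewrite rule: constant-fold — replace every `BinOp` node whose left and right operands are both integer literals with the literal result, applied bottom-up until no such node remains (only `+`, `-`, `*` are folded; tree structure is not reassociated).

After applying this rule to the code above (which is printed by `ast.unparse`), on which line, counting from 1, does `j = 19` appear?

Transformed code:
def apply(data, gain):
    gain = 18 % data
    gain = gain + 2
    j = 1 + j
    data = 6
    j = 26 * gain
    j = 19
    data = j * 39
    gain = 38 * gain
    data = 37 // gain
    return data

7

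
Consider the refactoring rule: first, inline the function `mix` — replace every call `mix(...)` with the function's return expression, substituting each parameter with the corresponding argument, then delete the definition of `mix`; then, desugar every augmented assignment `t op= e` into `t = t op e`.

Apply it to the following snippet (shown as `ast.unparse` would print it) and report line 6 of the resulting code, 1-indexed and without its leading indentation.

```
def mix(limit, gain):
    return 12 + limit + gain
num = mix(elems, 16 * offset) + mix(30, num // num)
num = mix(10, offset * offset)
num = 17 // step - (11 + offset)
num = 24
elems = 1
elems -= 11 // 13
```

Transformed code:
num = 12 + elems + 16 * offset + (12 + 30 + num // num)
num = 12 + 10 + offset * offset
num = 17 // step - (11 + offset)
num = 24
elems = 1
elems = elems - 11 // 13

elems = elems - 11 // 13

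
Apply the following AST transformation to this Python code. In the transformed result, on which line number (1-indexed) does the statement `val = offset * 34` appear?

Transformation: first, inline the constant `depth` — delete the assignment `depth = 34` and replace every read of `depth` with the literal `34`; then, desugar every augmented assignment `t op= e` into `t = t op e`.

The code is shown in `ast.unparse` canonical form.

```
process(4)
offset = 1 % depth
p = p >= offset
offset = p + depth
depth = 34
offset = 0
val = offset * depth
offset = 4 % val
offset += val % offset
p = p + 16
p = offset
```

Transformed code:
process(4)
offset = 1 % 34
p = p >= offset
offset = p + 34
offset = 0
val = offset * 34
offset = 4 % val
offset = offset + val % offset
p = p + 16
p = offset

6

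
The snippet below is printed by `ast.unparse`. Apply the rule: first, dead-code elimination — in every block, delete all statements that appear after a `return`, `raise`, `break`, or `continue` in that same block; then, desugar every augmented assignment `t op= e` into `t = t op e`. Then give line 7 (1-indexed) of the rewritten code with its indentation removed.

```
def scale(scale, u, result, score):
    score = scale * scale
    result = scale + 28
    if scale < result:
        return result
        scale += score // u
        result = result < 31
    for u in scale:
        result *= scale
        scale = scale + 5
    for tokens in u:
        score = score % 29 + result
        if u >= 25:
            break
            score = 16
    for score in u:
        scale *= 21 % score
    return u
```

result = result * scale

Transformed code:
def scale(scale, u, result, score):
    score = scale * scale
    result = scale + 28
    if scale < result:
        return result
    for u in scale:
        result = result * scale
        scale = scale + 5
    for tokens in u:
        score = score % 29 + result
        if u >= 25:
            break
    for score in u:
        scale = scale * (21 % score)
    return u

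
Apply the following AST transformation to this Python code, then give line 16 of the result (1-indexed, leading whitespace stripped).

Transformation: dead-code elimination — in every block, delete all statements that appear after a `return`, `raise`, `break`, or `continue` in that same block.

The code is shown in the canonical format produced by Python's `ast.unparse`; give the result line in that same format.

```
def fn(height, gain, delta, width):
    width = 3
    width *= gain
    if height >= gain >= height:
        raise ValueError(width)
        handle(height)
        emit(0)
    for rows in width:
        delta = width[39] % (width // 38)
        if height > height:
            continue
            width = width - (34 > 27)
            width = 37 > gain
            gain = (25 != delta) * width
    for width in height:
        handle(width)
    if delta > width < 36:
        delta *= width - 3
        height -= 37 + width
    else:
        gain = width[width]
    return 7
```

Transformed code:
def fn(height, gain, delta, width):
    width = 3
    width *= gain
    if height >= gain >= height:
        raise ValueError(width)
    for rows in width:
        delta = width[39] % (width // 38)
        if height > height:
            continue
    for width in height:
        handle(width)
    if delta > width < 36:
        delta *= width - 3
        height -= 37 + width
    else:
        gain = width[width]
    return 7

gain = width[width]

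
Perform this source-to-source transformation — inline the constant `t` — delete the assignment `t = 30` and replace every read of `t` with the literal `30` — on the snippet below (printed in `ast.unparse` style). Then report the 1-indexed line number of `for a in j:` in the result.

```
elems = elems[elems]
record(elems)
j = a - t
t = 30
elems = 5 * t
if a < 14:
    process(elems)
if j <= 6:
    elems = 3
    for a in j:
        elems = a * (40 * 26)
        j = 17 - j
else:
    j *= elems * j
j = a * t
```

Transformed code:
elems = elems[elems]
record(elems)
j = a - 30
elems = 5 * 30
if a < 14:
    process(elems)
if j <= 6:
    elems = 3
    for a in j:
        elems = a * (40 * 26)
        j = 17 - j
else:
    j *= elems * j
j = a * 30

9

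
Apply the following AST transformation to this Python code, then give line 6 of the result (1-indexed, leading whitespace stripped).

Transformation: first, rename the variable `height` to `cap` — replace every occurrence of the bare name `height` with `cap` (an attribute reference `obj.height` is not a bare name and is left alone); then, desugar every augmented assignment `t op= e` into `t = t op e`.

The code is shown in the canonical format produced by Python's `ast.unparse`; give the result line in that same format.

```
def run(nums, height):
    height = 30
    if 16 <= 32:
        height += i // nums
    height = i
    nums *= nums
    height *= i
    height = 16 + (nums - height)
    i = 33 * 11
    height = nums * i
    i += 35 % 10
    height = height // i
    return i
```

Transformed code:
def run(nums, cap):
    cap = 30
    if 16 <= 32:
        cap = cap + i // nums
    cap = i
    nums = nums * nums
    cap = cap * i
    cap = 16 + (nums - cap)
    i = 33 * 11
    cap = nums * i
    i = i + 35 % 10
    cap = cap // i
    return i

nums = nums * nums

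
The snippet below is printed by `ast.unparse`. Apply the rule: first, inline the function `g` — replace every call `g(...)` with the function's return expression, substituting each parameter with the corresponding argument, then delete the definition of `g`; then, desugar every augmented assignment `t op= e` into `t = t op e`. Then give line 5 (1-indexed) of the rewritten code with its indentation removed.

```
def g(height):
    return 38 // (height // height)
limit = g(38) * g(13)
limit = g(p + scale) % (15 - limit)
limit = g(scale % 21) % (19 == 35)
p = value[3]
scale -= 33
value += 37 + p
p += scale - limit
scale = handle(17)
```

scale = scale - 33

Transformed code:
limit = 38 // (38 // 38) * (38 // (13 // 13))
limit = 38 // ((p + scale) // (p + scale)) % (15 - limit)
limit = 38 // (scale % 21 // (scale % 21)) % (19 == 35)
p = value[3]
scale = scale - 33
value = value + (37 + p)
p = p + (scale - limit)
scale = handle(17)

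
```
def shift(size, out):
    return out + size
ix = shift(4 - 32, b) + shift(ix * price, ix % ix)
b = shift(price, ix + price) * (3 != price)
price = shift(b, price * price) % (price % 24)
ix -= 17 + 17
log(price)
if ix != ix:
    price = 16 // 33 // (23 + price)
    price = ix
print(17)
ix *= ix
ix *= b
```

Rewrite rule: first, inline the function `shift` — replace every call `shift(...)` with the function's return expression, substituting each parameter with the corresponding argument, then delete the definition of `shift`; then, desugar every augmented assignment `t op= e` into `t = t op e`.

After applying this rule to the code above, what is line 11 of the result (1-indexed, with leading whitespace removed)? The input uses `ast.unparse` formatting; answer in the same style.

Transformed code:
ix = b + (4 - 32) + (ix % ix + ix * price)
b = (ix + price + price) * (3 != price)
price = (price * price + b) % (price % 24)
ix = ix - (17 + 17)
log(price)
if ix != ix:
    price = 16 // 33 // (23 + price)
    price = ix
print(17)
ix = ix * ix
ix = ix * b

ix = ix * b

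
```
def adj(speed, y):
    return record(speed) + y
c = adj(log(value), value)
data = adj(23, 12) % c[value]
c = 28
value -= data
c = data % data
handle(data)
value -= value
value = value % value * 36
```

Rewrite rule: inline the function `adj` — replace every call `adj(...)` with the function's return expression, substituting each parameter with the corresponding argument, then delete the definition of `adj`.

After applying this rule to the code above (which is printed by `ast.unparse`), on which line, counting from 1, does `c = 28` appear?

3

Transformed code:
c = record(log(value)) + value
data = (record(23) + 12) % c[value]
c = 28
value -= data
c = data % data
handle(data)
value -= value
value = value % value * 36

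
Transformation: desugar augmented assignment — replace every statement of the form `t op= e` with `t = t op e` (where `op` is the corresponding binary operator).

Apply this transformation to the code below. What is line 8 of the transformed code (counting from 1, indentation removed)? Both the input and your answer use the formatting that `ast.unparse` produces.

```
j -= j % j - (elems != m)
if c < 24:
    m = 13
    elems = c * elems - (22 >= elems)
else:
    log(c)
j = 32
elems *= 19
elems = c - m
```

Transformed code:
j = j - (j % j - (elems != m))
if c < 24:
    m = 13
    elems = c * elems - (22 >= elems)
else:
    log(c)
j = 32
elems = elems * 19
elems = c - m

elems = elems * 19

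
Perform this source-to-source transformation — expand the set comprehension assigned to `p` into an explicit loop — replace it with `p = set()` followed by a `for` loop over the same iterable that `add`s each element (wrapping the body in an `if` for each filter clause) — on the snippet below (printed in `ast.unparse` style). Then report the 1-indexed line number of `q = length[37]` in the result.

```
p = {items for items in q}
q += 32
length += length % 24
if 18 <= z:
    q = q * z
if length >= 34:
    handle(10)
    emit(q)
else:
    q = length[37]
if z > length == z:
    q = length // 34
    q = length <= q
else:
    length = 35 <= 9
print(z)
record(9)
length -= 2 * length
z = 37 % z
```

12

Transformed code:
p = set()
for items in q:
    p.add(items)
q += 32
length += length % 24
if 18 <= z:
    q = q * z
if length >= 34:
    handle(10)
    emit(q)
else:
    q = length[37]
if z > length == z:
    q = length // 34
    q = length <= q
else:
    length = 35 <= 9
print(z)
record(9)
length -= 2 * length
z = 37 % z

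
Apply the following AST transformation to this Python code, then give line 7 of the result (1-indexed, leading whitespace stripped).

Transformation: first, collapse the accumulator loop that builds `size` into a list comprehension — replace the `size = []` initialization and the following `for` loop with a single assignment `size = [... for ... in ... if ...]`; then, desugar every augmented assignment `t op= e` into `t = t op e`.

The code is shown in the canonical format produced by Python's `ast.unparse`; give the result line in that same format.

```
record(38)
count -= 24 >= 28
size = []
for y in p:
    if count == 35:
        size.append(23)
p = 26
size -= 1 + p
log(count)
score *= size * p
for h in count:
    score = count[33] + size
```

score = score * (size * p)

Transformed code:
record(38)
count = count - (24 >= 28)
size = [23 for y in p if count == 35]
p = 26
size = size - (1 + p)
log(count)
score = score * (size * p)
for h in count:
    score = count[33] + size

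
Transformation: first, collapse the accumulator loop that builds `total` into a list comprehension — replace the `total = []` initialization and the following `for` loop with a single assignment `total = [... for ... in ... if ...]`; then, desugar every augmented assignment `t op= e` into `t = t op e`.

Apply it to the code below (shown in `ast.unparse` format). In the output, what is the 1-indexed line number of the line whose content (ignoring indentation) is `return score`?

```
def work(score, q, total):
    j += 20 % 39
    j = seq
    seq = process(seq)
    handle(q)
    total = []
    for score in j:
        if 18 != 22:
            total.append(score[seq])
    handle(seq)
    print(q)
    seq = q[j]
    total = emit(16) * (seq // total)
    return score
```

11

Transformed code:
def work(score, q, total):
    j = j + 20 % 39
    j = seq
    seq = process(seq)
    handle(q)
    total = [score[seq] for score in j if 18 != 22]
    handle(seq)
    print(q)
    seq = q[j]
    total = emit(16) * (seq // total)
    return score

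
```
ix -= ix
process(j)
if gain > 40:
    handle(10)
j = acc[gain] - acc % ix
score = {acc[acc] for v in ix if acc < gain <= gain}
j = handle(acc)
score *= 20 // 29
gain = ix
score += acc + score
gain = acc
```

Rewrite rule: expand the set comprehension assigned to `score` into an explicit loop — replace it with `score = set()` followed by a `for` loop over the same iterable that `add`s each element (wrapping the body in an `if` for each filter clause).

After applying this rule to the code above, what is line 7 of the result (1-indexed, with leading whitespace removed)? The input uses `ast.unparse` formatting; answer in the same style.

for v in ix:

Transformed code:
ix -= ix
process(j)
if gain > 40:
    handle(10)
j = acc[gain] - acc % ix
score = set()
for v in ix:
    if acc < gain <= gain:
        score.add(acc[acc])
j = handle(acc)
score *= 20 // 29
gain = ix
score += acc + score
gain = acc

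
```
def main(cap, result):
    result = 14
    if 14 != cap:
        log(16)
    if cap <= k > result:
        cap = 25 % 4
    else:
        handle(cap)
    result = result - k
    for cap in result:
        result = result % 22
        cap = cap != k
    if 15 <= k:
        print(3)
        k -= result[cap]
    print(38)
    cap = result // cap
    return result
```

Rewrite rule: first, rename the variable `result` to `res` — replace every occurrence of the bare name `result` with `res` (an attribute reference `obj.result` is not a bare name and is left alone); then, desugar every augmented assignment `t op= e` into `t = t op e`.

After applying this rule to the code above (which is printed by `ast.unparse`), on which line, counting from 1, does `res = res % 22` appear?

11

Transformed code:
def main(cap, res):
    res = 14
    if 14 != cap:
        log(16)
    if cap <= k > res:
        cap = 25 % 4
    else:
        handle(cap)
    res = res - k
    for cap in res:
        res = res % 22
        cap = cap != k
    if 15 <= k:
        print(3)
        k = k - res[cap]
    print(38)
    cap = res // cap
    return res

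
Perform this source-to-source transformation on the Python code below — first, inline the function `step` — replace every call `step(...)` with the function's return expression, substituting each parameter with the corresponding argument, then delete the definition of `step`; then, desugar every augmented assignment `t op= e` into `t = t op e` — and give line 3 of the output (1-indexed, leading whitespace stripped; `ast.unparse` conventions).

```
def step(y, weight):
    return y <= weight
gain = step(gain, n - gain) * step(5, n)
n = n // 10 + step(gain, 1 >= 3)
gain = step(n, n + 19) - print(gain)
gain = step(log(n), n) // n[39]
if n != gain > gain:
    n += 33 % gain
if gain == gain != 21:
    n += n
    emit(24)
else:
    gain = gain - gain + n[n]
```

Transformed code:
gain = (gain <= n - gain) * (5 <= n)
n = n // 10 + (gain <= (1 >= 3))
gain = (n <= n + 19) - print(gain)
gain = (log(n) <= n) // n[39]
if n != gain > gain:
    n = n + 33 % gain
if gain == gain != 21:
    n = n + n
    emit(24)
else:
    gain = gain - gain + n[n]

gain = (n <= n + 19) - print(gain)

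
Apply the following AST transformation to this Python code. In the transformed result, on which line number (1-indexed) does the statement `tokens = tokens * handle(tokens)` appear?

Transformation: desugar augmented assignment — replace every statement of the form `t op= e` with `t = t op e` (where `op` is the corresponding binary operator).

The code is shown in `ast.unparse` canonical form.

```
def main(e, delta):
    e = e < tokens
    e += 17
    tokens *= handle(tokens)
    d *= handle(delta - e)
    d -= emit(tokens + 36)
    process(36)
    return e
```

4

Transformed code:
def main(e, delta):
    e = e < tokens
    e = e + 17
    tokens = tokens * handle(tokens)
    d = d * handle(delta - e)
    d = d - emit(tokens + 36)
    process(36)
    return e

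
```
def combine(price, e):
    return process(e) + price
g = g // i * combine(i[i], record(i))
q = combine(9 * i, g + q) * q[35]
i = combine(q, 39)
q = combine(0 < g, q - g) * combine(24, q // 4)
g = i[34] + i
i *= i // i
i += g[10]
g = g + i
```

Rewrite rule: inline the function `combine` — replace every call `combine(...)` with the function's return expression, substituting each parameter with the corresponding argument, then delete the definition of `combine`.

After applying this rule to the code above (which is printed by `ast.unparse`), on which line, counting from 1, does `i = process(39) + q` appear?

Transformed code:
g = g // i * (process(record(i)) + i[i])
q = (process(g + q) + 9 * i) * q[35]
i = process(39) + q
q = (process(q - g) + (0 < g)) * (process(q // 4) + 24)
g = i[34] + i
i *= i // i
i += g[10]
g = g + i

3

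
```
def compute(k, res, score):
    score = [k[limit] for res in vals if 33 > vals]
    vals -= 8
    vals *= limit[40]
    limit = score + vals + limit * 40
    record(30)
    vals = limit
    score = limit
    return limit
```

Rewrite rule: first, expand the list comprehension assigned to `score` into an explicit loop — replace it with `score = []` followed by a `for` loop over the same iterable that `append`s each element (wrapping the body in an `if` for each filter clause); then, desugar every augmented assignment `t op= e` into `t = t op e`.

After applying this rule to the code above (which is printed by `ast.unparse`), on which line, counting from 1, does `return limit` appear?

Transformed code:
def compute(k, res, score):
    score = []
    for res in vals:
        if 33 > vals:
            score.append(k[limit])
    vals = vals - 8
    vals = vals * limit[40]
    limit = score + vals + limit * 40
    record(30)
    vals = limit
    score = limit
    return limit

12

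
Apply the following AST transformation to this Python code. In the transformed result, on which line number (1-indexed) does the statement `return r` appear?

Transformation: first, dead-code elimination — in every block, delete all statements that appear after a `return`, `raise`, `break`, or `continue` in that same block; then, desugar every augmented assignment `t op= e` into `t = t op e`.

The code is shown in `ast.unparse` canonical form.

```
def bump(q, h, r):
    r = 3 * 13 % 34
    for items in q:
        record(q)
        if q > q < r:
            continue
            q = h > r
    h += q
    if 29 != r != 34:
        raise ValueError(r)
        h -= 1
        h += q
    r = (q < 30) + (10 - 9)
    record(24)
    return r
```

Transformed code:
def bump(q, h, r):
    r = 3 * 13 % 34
    for items in q:
        record(q)
        if q > q < r:
            continue
    h = h + q
    if 29 != r != 34:
        raise ValueError(r)
    r = (q < 30) + (10 - 9)
    record(24)
    return r

12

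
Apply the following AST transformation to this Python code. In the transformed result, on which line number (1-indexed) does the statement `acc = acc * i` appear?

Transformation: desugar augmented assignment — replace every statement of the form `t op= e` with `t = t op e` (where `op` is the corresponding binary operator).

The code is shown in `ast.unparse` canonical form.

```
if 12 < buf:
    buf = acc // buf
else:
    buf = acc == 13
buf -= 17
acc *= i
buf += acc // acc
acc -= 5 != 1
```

6

Transformed code:
if 12 < buf:
    buf = acc // buf
else:
    buf = acc == 13
buf = buf - 17
acc = acc * i
buf = buf + acc // acc
acc = acc - (5 != 1)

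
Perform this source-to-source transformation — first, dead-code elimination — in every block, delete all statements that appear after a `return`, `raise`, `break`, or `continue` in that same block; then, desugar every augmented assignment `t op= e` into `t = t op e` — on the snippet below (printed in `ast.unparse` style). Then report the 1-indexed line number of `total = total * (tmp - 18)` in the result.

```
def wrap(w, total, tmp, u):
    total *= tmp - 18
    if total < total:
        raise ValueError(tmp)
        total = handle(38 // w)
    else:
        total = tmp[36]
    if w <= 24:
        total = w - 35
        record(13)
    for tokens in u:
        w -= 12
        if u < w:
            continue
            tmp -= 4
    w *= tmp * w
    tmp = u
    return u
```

2

Transformed code:
def wrap(w, total, tmp, u):
    total = total * (tmp - 18)
    if total < total:
        raise ValueError(tmp)
    else:
        total = tmp[36]
    if w <= 24:
        total = w - 35
        record(13)
    for tokens in u:
        w = w - 12
        if u < w:
            continue
    w = w * (tmp * w)
    tmp = u
    return u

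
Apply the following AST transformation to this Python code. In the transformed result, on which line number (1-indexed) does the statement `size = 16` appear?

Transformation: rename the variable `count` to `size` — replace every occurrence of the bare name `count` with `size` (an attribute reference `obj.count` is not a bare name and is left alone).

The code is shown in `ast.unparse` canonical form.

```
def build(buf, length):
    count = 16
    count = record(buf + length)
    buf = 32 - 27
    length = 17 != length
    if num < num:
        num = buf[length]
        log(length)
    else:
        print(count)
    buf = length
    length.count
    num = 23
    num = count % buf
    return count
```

2

Transformed code:
def build(buf, length):
    size = 16
    size = record(buf + length)
    buf = 32 - 27
    length = 17 != length
    if num < num:
        num = buf[length]
        log(length)
    else:
        print(size)
    buf = length
    length.count
    num = 23
    num = size % buf
    return size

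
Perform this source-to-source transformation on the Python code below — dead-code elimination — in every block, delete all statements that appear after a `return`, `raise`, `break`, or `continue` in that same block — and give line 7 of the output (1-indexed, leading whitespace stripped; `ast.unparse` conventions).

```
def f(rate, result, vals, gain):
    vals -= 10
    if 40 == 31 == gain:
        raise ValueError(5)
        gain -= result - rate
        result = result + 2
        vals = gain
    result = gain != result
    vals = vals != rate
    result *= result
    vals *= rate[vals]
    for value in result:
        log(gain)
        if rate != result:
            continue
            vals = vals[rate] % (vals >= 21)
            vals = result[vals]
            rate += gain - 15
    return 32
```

Transformed code:
def f(rate, result, vals, gain):
    vals -= 10
    if 40 == 31 == gain:
        raise ValueError(5)
    result = gain != result
    vals = vals != rate
    result *= result
    vals *= rate[vals]
    for value in result:
        log(gain)
        if rate != result:
            continue
    return 32

result *= result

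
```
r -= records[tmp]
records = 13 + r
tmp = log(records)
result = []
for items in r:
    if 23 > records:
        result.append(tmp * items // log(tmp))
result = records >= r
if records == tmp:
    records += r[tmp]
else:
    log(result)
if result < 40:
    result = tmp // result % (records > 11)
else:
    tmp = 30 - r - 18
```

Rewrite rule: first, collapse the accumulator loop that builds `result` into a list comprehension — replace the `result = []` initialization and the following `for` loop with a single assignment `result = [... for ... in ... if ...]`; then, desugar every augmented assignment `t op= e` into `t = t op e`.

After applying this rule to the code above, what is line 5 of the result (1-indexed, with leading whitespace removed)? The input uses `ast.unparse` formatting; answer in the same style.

Transformed code:
r = r - records[tmp]
records = 13 + r
tmp = log(records)
result = [tmp * items // log(tmp) for items in r if 23 > records]
result = records >= r
if records == tmp:
    records = records + r[tmp]
else:
    log(result)
if result < 40:
    result = tmp // result % (records > 11)
else:
    tmp = 30 - r - 18

result = records >= r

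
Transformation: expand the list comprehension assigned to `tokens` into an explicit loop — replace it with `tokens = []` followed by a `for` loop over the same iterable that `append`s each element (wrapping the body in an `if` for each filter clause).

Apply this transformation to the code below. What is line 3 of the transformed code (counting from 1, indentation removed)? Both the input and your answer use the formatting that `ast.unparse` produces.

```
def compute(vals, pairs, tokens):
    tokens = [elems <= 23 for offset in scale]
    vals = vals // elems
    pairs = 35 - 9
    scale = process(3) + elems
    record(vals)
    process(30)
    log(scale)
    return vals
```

Transformed code:
def compute(vals, pairs, tokens):
    tokens = []
    for offset in scale:
        tokens.append(elems <= 23)
    vals = vals // elems
    pairs = 35 - 9
    scale = process(3) + elems
    record(vals)
    process(30)
    log(scale)
    return vals

for offset in scale:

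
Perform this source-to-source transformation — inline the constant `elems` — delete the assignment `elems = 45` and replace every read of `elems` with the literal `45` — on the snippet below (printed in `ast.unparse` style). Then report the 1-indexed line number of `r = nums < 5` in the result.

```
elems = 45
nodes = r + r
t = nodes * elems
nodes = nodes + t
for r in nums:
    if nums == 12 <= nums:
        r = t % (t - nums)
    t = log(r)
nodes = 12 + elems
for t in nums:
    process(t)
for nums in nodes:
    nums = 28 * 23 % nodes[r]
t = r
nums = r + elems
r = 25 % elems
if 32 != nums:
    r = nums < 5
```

17

Transformed code:
nodes = r + r
t = nodes * 45
nodes = nodes + t
for r in nums:
    if nums == 12 <= nums:
        r = t % (t - nums)
    t = log(r)
nodes = 12 + 45
for t in nums:
    process(t)
for nums in nodes:
    nums = 28 * 23 % nodes[r]
t = r
nums = r + 45
r = 25 % 45
if 32 != nums:
    r = nums < 5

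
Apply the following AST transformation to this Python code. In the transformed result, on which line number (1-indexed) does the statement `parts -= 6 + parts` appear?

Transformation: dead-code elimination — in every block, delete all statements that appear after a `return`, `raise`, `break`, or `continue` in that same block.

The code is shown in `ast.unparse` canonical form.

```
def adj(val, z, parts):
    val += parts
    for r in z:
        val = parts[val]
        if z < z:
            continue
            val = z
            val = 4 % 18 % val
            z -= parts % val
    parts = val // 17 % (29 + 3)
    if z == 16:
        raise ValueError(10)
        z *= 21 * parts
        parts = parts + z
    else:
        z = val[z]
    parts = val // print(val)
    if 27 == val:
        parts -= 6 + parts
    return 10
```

14

Transformed code:
def adj(val, z, parts):
    val += parts
    for r in z:
        val = parts[val]
        if z < z:
            continue
    parts = val // 17 % (29 + 3)
    if z == 16:
        raise ValueError(10)
    else:
        z = val[z]
    parts = val // print(val)
    if 27 == val:
        parts -= 6 + parts
    return 10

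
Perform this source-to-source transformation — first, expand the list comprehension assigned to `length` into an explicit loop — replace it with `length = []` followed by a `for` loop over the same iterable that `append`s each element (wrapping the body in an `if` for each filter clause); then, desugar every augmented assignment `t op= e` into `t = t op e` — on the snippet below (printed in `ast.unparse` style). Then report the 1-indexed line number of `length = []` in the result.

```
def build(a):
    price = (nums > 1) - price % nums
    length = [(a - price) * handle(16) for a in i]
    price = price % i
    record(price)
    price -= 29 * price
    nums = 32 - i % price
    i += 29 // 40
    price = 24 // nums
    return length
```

3

Transformed code:
def build(a):
    price = (nums > 1) - price % nums
    length = []
    for a in i:
        length.append((a - price) * handle(16))
    price = price % i
    record(price)
    price = price - 29 * price
    nums = 32 - i % price
    i = i + 29 // 40
    price = 24 // nums
    return length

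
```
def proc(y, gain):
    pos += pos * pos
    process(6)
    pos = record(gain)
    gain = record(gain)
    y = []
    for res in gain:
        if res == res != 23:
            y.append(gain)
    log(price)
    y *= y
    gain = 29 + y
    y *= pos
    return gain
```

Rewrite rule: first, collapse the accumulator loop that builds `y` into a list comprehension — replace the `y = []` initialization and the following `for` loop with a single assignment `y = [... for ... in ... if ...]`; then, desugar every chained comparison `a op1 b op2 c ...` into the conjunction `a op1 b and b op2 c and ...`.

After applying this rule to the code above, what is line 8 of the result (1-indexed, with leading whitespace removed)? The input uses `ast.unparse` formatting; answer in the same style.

Transformed code:
def proc(y, gain):
    pos += pos * pos
    process(6)
    pos = record(gain)
    gain = record(gain)
    y = [gain for res in gain if res == res and res != 23]
    log(price)
    y *= y
    gain = 29 + y
    y *= pos
    return gain

y *= y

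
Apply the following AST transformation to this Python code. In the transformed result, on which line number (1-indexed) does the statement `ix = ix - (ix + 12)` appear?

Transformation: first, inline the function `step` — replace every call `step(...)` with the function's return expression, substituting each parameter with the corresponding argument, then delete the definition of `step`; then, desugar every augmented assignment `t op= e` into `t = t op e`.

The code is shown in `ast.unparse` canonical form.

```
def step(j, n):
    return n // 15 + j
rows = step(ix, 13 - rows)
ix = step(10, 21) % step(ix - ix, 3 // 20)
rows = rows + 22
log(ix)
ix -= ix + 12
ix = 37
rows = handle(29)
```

Transformed code:
rows = (13 - rows) // 15 + ix
ix = (21 // 15 + 10) % (3 // 20 // 15 + (ix - ix))
rows = rows + 22
log(ix)
ix = ix - (ix + 12)
ix = 37
rows = handle(29)

5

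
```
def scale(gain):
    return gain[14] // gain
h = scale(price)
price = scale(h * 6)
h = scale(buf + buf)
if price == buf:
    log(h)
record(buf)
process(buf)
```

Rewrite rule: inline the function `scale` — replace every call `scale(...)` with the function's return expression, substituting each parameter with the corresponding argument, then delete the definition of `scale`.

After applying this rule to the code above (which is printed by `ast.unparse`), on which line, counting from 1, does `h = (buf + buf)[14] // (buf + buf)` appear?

Transformed code:
h = price[14] // price
price = (h * 6)[14] // (h * 6)
h = (buf + buf)[14] // (buf + buf)
if price == buf:
    log(h)
record(buf)
process(buf)

3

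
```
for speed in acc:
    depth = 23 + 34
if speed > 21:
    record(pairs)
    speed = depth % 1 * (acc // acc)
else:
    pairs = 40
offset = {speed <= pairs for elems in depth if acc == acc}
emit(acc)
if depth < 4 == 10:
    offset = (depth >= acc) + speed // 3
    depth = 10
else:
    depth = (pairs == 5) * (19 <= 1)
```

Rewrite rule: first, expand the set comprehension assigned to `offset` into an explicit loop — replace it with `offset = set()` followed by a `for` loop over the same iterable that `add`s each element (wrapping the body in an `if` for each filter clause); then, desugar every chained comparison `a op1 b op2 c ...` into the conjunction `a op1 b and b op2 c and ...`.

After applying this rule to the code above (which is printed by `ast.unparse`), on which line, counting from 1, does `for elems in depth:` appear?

9

Transformed code:
for speed in acc:
    depth = 23 + 34
if speed > 21:
    record(pairs)
    speed = depth % 1 * (acc // acc)
else:
    pairs = 40
offset = set()
for elems in depth:
    if acc == acc:
        offset.add(speed <= pairs)
emit(acc)
if depth < 4 and 4 == 10:
    offset = (depth >= acc) + speed // 3
    depth = 10
else:
    depth = (pairs == 5) * (19 <= 1)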